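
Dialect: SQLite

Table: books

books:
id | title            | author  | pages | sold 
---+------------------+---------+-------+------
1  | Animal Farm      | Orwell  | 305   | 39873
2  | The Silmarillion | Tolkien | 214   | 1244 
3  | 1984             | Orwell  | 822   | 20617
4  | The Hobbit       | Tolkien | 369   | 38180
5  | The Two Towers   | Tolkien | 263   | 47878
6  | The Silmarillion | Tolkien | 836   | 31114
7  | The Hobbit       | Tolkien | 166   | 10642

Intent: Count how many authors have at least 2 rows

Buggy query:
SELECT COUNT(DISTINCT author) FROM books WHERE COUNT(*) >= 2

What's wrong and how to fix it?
Bug: COUNT(*) cannot appear in WHERE; the per-group count doesn't exist yet

Fix: Group first with HAVING COUNT(*) >= 2, then COUNT the resulting groups

Corrected query:
SELECT COUNT(*) FROM (SELECT author FROM books GROUP BY author HAVING COUNT(*) >= 2)

Result:
COUNT(*)
--------
2       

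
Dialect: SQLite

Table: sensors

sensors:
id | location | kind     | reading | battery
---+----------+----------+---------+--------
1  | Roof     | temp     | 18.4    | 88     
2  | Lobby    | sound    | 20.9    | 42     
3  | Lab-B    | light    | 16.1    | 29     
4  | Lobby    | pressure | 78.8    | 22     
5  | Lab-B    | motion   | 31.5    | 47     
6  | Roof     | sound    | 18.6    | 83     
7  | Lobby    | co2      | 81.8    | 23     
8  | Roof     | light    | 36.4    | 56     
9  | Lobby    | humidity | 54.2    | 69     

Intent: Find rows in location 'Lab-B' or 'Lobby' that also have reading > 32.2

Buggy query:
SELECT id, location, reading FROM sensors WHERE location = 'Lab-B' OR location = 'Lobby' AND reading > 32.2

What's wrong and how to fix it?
Bug: AND binds tighter than OR, so this parses as location = 'Lab-B' OR (location = 'Lobby' AND reading > 32.2)

Fix: Group the OR with parentheses (or use IN), then AND the threshold

Corrected query:
SELECT id, location, reading FROM sensors WHERE (location = 'Lab-B' OR location = 'Lobby') AND reading > 32.2

Result:
id | location | reading
---+----------+--------
4  | Lobby    | 78.8   
7  | Lobby    | 81.8   
9  | Lobby    | 54.2   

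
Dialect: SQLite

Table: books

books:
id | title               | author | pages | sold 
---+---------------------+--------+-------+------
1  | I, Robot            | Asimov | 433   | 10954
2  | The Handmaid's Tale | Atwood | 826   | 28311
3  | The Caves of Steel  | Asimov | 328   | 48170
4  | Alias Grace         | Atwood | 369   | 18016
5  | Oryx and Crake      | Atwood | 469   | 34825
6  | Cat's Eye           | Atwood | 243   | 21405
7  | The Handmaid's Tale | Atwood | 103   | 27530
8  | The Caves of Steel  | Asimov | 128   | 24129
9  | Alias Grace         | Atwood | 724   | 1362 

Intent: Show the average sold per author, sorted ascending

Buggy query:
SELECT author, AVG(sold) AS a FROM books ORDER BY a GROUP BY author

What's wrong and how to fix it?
Bug: ORDER BY appears before GROUP BY; SQL clause order requires GROUP BY first

Fix: Move ORDER BY to the end, after GROUP BY

Corrected query:
SELECT author, AVG(sold) AS a FROM books GROUP BY author ORDER BY a

Result:
author | a           
-------+-------------
Atwood | 21908.166667
Asimov | 27751       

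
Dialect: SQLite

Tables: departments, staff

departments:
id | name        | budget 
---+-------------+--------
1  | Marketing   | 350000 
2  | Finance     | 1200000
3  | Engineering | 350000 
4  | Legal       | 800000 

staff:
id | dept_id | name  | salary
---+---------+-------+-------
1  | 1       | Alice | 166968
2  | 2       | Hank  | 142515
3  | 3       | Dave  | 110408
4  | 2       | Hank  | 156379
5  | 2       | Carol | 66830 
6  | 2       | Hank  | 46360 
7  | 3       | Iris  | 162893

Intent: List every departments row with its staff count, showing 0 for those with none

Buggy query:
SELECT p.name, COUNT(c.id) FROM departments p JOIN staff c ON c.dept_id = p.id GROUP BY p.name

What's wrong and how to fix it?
Bug: INNER JOIN drops departments rows that have no matching staff rows

Fix: Use LEFT JOIN so parents without children still appear (COUNT(c.id) gives 0)

Corrected query:
SELECT p.name, COUNT(c.id) FROM departments p LEFT JOIN staff c ON c.dept_id = p.id GROUP BY p.name

Result:
name        | COUNT(c.id)
------------+------------
Engineering | 2          
Finance     | 4          
Legal       | 0          
Marketing   | 1          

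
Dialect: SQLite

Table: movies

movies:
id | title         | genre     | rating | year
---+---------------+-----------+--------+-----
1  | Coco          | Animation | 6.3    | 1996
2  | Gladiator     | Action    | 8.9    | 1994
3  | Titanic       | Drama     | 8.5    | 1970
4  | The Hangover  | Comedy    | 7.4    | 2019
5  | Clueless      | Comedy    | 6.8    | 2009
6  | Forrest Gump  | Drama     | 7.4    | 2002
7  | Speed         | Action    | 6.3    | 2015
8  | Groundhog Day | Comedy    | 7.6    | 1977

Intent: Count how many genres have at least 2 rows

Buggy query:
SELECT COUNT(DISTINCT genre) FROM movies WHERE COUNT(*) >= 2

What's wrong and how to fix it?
Bug: WHERE filters individual rows, not groups, so a group-level COUNT is invalid there

Fix: Use a subquery that GROUPs and filters with HAVING, then count its rows

Corrected query:
SELECT COUNT(*) FROM (SELECT genre FROM movies GROUP BY genre HAVING COUNT(*) >= 2)

Result:
COUNT(*)
--------
3       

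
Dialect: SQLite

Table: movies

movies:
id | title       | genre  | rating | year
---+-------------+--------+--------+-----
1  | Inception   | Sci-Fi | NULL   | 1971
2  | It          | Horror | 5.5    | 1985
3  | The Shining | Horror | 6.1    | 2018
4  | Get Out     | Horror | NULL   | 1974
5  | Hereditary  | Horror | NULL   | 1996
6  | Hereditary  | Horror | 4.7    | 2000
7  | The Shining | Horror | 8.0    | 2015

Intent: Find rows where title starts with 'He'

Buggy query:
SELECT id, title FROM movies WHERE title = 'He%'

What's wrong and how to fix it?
Bug: Wildcards only work with LIKE; '=' treats '%' as a literal character

Fix: Use LIKE for wildcard pattern matching

Corrected query:
SELECT id, title FROM movies WHERE title LIKE 'He%'

Result:
id | title     
---+-----------
5  | Hereditary
6  | Hereditary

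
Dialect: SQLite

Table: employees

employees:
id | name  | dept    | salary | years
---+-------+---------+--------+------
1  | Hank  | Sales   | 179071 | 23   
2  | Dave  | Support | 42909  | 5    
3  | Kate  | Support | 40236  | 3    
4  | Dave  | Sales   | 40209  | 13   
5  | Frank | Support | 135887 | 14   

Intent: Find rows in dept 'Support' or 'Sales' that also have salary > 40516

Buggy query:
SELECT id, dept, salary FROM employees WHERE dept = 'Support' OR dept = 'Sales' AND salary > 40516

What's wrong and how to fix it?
Bug: Without parentheses, AND is evaluated before OR, so the salary filter only applies to the 'Sales' branch

Fix: Group the OR with parentheses (or use IN), then AND the threshold

Corrected query:
SELECT id, dept, salary FROM employees WHERE (dept = 'Support' OR dept = 'Sales') AND salary > 40516

Result:
id | dept    | salary
---+---------+-------
1  | Sales   | 179071
2  | Support | 42909 
5  | Support | 135887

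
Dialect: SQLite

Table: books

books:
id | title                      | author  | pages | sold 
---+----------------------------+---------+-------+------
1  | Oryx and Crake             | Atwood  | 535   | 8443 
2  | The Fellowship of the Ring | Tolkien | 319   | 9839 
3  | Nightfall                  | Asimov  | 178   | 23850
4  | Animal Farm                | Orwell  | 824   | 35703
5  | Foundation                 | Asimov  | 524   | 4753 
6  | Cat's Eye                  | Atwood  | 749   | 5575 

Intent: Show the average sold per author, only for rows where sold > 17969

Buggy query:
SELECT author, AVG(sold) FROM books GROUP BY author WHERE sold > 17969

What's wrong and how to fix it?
Bug: WHERE cannot follow GROUP BY

Fix: Move the WHERE clause before GROUP BY

Corrected query:
SELECT author, AVG(sold) FROM books WHERE sold > 17969 GROUP BY author

Result:
author | AVG(sold)
-------+----------
Asimov | 23850    
Orwell | 35703    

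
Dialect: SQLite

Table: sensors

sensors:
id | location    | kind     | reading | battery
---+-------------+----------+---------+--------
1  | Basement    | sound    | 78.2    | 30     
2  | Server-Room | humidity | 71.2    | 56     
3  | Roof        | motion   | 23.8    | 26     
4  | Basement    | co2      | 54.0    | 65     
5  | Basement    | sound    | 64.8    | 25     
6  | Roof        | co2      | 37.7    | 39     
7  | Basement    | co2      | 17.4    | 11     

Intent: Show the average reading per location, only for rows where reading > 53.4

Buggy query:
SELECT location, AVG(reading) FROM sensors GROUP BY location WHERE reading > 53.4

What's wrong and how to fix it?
Bug: WHERE cannot follow GROUP BY

Fix: Move the WHERE clause before GROUP BY

Corrected query:
SELECT location, AVG(reading) FROM sensors WHERE reading > 53.4 GROUP BY location

Result:
location    | AVG(reading)
------------+-------------
Basement    | 65.666667   
Server-Room | 71.2        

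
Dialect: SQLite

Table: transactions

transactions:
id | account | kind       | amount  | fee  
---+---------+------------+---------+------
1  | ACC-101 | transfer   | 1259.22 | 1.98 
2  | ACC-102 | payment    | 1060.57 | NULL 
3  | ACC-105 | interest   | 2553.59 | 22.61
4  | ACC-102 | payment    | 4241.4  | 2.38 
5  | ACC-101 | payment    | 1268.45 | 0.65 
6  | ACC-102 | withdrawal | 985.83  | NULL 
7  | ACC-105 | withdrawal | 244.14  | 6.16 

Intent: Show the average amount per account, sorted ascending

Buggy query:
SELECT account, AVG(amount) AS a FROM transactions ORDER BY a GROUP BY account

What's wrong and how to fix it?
Bug: ORDER BY appears before GROUP BY; SQL clause order requires GROUP BY first

Fix: Move ORDER BY to the end, after GROUP BY

Corrected query:
SELECT account, AVG(amount) AS a FROM transactions GROUP BY account ORDER BY a

Result:
account | a          
--------+------------
ACC-101 | 1263.835   
ACC-105 | 1398.865   
ACC-102 | 2095.933333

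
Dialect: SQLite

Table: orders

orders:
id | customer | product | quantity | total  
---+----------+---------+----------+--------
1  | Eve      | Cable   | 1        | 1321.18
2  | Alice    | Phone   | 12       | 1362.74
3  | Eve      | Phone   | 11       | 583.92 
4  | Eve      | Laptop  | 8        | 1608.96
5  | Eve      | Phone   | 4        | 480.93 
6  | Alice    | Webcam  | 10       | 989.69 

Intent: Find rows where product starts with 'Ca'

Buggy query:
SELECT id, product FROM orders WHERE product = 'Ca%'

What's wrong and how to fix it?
Bug: '=' compares the literal string including the % character; pattern matching needs LIKE

Fix: Use LIKE for wildcard pattern matching

Corrected query:
SELECT id, product FROM orders WHERE product LIKE 'Ca%'

Result:
id | product
---+--------
1  | Cable  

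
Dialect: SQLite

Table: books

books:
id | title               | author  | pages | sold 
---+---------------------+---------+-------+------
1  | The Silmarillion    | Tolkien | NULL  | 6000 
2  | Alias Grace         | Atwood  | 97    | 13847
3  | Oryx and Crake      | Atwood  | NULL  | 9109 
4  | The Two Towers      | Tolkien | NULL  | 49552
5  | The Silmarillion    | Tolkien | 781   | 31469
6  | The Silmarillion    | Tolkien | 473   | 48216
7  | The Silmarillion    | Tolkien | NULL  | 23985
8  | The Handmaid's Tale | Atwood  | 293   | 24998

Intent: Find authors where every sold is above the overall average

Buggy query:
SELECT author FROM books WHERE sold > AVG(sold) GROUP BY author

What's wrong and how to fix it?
Bug: WHERE evaluates per row before aggregation, so AVG() is unavailable

Fix: Use a subquery for AVG and a HAVING MIN(...) filter so the condition holds for every row in the group

Corrected query:
SELECT author FROM books GROUP BY author HAVING MIN(sold) > (SELECT AVG(sold) FROM books)

Result:
(no rows)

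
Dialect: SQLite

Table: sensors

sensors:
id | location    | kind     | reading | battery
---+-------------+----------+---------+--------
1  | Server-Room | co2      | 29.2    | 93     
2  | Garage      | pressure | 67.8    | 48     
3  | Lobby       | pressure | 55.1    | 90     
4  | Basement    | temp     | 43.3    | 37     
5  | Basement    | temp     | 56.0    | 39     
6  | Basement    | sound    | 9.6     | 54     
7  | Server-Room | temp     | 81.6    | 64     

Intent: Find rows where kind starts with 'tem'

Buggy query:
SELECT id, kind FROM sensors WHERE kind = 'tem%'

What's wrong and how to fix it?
Bug: Wildcards only work with LIKE; '=' treats '%' as a literal character

Fix: Replace '=' with LIKE so 'tem%' is treated as a pattern

Corrected query:
SELECT id, kind FROM sensors WHERE kind LIKE 'tem%'

Result:
id | kind
---+-----
4  | temp
5  | temp
7  | temp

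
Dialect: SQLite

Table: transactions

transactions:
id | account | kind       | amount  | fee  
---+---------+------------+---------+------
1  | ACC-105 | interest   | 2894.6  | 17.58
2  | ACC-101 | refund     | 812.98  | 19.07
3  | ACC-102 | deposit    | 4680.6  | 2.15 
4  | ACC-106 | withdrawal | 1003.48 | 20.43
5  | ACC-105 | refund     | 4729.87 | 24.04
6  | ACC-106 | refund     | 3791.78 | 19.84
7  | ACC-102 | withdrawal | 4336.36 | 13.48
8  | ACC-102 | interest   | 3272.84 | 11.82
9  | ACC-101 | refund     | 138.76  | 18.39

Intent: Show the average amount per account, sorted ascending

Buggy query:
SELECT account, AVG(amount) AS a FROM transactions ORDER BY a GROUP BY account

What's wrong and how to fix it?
Bug: GROUP BY must precede ORDER BY

Fix: Move ORDER BY to the end, after GROUP BY

Corrected query:
SELECT account, AVG(amount) AS a FROM transactions GROUP BY account ORDER BY a

Result:
account | a       
--------+---------
ACC-101 | 475.87  
ACC-106 | 2397.63 
ACC-105 | 3812.235
ACC-102 | 4096.6  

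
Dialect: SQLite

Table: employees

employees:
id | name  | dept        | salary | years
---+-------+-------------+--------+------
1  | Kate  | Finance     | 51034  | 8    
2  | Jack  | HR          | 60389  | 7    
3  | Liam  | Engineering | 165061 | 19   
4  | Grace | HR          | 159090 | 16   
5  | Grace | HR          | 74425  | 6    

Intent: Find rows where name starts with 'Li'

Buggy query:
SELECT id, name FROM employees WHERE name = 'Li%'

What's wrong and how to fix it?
Bug: '=' compares the literal string including the % character; pattern matching needs LIKE

Fix: Replace '=' with LIKE so 'Li%' is treated as a pattern

Corrected query:
SELECT id, name FROM employees WHERE name LIKE 'Li%'

Result:
id | name
---+-----
3  | Liam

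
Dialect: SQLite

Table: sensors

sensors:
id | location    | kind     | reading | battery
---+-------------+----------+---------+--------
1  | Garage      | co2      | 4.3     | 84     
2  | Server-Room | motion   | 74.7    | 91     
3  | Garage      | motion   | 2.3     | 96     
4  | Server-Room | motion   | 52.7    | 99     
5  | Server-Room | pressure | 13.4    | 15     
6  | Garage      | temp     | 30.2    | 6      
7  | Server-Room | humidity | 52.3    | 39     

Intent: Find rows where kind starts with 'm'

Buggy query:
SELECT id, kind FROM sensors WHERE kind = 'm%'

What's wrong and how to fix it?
Bug: '=' compares the literal string including the % character; pattern matching needs LIKE

Fix: Use LIKE for wildcard pattern matching

Corrected query:
SELECT id, kind FROM sensors WHERE kind LIKE 'm%'

Result:
id | kind  
---+-------
2  | motion
3  | motion
4  | motion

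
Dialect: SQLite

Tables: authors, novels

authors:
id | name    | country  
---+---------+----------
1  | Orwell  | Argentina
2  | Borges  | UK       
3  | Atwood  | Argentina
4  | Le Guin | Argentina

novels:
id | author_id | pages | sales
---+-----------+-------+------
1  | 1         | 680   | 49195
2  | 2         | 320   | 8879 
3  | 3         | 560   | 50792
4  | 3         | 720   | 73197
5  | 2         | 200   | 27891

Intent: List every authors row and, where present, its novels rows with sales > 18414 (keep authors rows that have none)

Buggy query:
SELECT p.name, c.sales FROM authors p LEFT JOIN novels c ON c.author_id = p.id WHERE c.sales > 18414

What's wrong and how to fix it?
Bug: A WHERE condition on the right-hand table after LEFT JOIN drops unmatched parents

Fix: Move the right-table condition into the ON clause so unmatched parents are kept

Corrected query:
SELECT p.name, c.sales FROM authors p LEFT JOIN novels c ON c.author_id = p.id AND c.sales > 18414

Result:
name    | sales
--------+------
Orwell  | 49195
Borges  | 27891
Atwood  | 50792
Atwood  | 73197
Le Guin | NULL 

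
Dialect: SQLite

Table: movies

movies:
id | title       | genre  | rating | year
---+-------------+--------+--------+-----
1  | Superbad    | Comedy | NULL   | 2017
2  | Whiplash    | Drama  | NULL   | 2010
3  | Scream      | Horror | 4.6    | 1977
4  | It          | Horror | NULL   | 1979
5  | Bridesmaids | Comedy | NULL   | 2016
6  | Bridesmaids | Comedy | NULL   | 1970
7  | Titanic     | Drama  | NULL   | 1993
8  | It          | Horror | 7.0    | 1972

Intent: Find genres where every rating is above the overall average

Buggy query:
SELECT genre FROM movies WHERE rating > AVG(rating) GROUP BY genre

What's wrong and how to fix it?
Bug: WHERE evaluates per row before aggregation, so AVG() is unavailable

Fix: Compute the overall average in a scalar subquery and compare each group's MIN against it in HAVING

Corrected query:
SELECT genre FROM movies GROUP BY genre HAVING MIN(rating) > (SELECT AVG(rating) FROM movies)

Result:
(no rows)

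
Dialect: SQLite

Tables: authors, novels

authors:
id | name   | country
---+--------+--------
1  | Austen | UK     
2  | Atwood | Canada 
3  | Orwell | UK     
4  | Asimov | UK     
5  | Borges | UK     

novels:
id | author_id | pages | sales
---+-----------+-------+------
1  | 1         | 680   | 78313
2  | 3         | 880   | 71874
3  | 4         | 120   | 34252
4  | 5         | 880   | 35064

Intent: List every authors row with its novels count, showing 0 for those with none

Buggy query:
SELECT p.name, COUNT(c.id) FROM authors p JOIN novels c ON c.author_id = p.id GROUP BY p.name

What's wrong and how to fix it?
Bug: INNER JOIN drops authors rows that have no matching novels rows

Fix: Use LEFT JOIN so parents without children still appear (COUNT(c.id) gives 0)

Corrected query:
SELECT p.name, COUNT(c.id) FROM authors p LEFT JOIN novels c ON c.author_id = p.id GROUP BY p.name

Result:
name   | COUNT(c.id)
-------+------------
Asimov | 1          
Atwood | 0          
Austen | 1          
Borges | 1          
Orwell | 1          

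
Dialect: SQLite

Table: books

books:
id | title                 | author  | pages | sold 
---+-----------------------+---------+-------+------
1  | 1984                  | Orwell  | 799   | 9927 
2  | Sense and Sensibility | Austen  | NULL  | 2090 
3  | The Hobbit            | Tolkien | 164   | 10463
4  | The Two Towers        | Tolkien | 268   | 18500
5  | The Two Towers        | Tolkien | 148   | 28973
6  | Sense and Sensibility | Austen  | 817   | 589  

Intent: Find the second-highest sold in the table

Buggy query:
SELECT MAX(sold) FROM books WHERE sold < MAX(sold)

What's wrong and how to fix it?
Bug: MAX(sold) on the right of the comparison is an aggregate-in-WHERE error

Fix: Compute the overall MAX in a subquery, then take MAX of rows below it

Corrected query:
SELECT MAX(sold) FROM books WHERE sold < (SELECT MAX(sold) FROM books)

Result:
MAX(sold)
---------
18500    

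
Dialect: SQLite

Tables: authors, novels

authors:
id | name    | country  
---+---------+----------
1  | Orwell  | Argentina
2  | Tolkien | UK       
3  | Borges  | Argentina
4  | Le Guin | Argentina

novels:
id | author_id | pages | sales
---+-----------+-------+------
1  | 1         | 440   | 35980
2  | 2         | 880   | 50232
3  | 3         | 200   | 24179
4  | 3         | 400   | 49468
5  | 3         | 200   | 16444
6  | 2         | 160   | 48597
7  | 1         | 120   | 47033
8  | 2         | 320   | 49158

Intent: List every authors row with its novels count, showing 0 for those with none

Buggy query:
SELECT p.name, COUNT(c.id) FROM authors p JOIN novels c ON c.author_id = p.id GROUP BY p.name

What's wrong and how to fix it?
Bug: INNER JOIN drops authors rows that have no matching novels rows

Fix: Switch to LEFT JOIN to retain unmatched parent rows

Corrected query:
SELECT p.name, COUNT(c.id) FROM authors p LEFT JOIN novels c ON c.author_id = p.id GROUP BY p.name

Result:
name    | COUNT(c.id)
--------+------------
Borges  | 3          
Le Guin | 0          
Orwell  | 2          
Tolkien | 3          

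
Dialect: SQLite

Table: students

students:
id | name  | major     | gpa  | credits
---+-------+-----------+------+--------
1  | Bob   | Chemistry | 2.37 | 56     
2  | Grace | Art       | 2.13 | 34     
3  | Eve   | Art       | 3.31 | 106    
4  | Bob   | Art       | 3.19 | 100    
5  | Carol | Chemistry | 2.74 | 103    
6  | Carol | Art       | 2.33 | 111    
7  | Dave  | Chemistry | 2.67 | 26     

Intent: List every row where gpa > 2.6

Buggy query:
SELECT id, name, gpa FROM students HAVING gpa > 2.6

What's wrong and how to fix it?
Bug: This is a non-aggregate query (no GROUP BY, no aggregates), so in SQLite the HAVING clause is invalid here; a row-level condition belongs in WHERE

Fix: Use WHERE for row-level filtering

Corrected query:
SELECT id, name, gpa FROM students WHERE gpa > 2.6

Result:
id | name  | gpa 
---+-------+-----
3  | Eve   | 3.31
4  | Bob   | 3.19
5  | Carol | 2.74
7  | Dave  | 2.67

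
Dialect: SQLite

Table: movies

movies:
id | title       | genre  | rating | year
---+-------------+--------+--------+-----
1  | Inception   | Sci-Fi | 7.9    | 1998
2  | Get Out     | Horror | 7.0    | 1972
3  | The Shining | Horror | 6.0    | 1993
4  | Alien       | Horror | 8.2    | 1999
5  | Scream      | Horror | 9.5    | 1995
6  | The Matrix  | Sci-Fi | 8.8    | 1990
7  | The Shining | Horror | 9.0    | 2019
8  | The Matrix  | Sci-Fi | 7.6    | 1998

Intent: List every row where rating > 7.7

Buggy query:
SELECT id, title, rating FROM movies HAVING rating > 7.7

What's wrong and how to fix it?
Bug: HAVING filters the output of aggregation, but this query has no GROUP BY and no aggregate functions, so SQLite rejects it (HAVING clause on a non-aggregate query); the condition here is per row

Fix: Replace HAVING with WHERE since the condition applies to individual rows

Corrected query:
SELECT id, title, rating FROM movies WHERE rating > 7.7

Result:
id | title       | rating
---+-------------+-------
1  | Inception   | 7.9   
4  | Alien       | 8.2   
5  | Scream      | 9.5   
6  | The Matrix  | 8.8   
7  | The Shining | 9     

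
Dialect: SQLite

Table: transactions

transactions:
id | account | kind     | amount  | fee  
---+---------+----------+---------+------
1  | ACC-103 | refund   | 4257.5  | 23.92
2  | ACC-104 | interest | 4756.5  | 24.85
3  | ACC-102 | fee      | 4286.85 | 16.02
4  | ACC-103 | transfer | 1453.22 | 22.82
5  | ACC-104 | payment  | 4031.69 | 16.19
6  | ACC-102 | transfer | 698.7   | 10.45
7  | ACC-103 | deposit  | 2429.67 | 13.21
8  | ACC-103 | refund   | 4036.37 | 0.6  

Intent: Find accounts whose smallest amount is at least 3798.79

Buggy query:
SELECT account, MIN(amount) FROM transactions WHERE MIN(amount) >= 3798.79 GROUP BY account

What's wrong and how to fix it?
Bug: MIN() in WHERE is a misuse of aggregate

Fix: Replace WHERE with HAVING after the GROUP BY

Corrected query:
SELECT account, MIN(amount) FROM transactions GROUP BY account HAVING MIN(amount) >= 3798.79

Result:
account | MIN(amount)
--------+------------
ACC-104 | 4031.69    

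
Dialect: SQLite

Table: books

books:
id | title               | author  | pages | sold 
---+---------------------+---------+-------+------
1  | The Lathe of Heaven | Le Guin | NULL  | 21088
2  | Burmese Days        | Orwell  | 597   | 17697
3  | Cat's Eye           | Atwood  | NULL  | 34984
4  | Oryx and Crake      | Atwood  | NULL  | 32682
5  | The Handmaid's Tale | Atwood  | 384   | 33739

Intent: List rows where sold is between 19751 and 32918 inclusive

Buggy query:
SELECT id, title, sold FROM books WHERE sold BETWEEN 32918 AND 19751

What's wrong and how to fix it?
Bug: The bounds are reversed; BETWEEN a AND b requires a <= b to match anything

Fix: Write BETWEEN 19751 AND 32918

Corrected query:
SELECT id, title, sold FROM books WHERE sold BETWEEN 19751 AND 32918

Result:
id | title               | sold 
---+---------------------+------
1  | The Lathe of Heaven | 21088
4  | Oryx and Crake      | 32682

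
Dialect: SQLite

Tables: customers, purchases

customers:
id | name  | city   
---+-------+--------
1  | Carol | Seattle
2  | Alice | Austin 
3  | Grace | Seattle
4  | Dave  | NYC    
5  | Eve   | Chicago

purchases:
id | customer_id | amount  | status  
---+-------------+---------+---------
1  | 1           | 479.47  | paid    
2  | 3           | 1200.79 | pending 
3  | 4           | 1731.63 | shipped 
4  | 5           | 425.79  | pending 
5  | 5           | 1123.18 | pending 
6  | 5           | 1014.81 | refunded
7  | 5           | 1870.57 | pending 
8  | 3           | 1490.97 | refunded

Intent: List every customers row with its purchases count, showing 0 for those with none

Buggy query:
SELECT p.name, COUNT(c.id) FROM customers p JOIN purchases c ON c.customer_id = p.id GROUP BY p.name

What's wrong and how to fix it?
Bug: An inner join excludes parents with zero children

Fix: Use LEFT JOIN so parents without children still appear (COUNT(c.id) gives 0)

Corrected query:
SELECT p.name, COUNT(c.id) FROM customers p LEFT JOIN purchases c ON c.customer_id = p.id GROUP BY p.name

Result:
name  | COUNT(c.id)
------+------------
Alice | 0          
Carol | 1          
Dave  | 1          
Eve   | 4          
Grace | 2          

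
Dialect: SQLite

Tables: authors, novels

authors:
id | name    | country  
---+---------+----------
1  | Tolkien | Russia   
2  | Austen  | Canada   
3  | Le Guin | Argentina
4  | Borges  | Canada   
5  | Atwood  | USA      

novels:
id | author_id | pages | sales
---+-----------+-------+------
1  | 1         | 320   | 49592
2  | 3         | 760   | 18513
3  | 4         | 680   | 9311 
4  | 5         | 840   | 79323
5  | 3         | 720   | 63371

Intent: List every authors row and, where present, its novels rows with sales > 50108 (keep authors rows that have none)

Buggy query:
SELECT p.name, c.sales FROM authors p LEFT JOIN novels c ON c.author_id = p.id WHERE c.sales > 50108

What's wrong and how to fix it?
Bug: A WHERE condition on the right-hand table after LEFT JOIN drops unmatched parents

Fix: Move the right-table condition into the ON clause so unmatched parents are kept

Corrected query:
SELECT p.name, c.sales FROM authors p LEFT JOIN novels c ON c.author_id = p.id AND c.sales > 50108

Result:
name    | sales
--------+------
Tolkien | NULL 
Austen  | NULL 
Le Guin | 63371
Borges  | NULL 
Atwood  | 79323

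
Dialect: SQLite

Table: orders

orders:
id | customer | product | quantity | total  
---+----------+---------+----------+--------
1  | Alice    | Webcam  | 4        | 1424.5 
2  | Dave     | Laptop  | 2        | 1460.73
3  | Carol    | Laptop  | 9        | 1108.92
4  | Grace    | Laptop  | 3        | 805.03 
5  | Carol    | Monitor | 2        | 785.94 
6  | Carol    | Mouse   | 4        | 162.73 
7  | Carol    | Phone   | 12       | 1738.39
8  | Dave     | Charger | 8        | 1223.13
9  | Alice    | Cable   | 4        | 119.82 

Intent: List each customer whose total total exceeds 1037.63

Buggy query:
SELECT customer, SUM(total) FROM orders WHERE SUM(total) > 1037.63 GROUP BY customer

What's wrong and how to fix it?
Bug: WHERE runs before GROUP BY, so aggregates aren't available there

Fix: Use HAVING (which filters groups after aggregation) instead of WHERE

Corrected query:
SELECT customer, SUM(total) FROM orders GROUP BY customer HAVING SUM(total) > 1037.63

Result:
customer | SUM(total)
---------+-----------
Alice    | 1544.32   
Carol    | 3795.98   
Dave     | 2683.86   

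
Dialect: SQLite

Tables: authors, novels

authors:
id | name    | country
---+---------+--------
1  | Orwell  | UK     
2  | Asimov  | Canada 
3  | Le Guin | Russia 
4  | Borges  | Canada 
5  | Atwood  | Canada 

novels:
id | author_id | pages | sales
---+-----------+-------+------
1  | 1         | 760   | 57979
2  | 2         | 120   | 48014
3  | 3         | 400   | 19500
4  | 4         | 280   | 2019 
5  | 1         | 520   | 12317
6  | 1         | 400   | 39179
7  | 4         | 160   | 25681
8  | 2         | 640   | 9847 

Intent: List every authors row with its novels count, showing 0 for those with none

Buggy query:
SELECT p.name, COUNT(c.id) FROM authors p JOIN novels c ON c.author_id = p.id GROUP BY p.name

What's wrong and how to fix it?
Bug: An inner join excludes parents with zero children

Fix: Switch to LEFT JOIN to retain unmatched parent rows

Corrected query:
SELECT p.name, COUNT(c.id) FROM authors p LEFT JOIN novels c ON c.author_id = p.id GROUP BY p.name

Result:
name    | COUNT(c.id)
--------+------------
Asimov  | 2          
Atwood  | 0          
Borges  | 2          
Le Guin | 1          
Orwell  | 3          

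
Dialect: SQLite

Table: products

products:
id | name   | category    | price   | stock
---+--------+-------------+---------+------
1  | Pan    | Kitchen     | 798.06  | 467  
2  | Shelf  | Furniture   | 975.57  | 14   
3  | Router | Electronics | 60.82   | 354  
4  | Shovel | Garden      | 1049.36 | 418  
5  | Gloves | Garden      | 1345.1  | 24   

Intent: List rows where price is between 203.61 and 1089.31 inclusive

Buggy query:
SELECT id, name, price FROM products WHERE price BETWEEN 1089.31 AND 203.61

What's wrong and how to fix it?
Bug: The bounds are reversed; BETWEEN a AND b requires a <= b to match anything

Fix: Swap the bounds so the smaller value comes first

Corrected query:
SELECT id, name, price FROM products WHERE price BETWEEN 203.61 AND 1089.31

Result:
id | name   | price  
---+--------+--------
1  | Pan    | 798.06 
2  | Shelf  | 975.57 
4  | Shovel | 1049.36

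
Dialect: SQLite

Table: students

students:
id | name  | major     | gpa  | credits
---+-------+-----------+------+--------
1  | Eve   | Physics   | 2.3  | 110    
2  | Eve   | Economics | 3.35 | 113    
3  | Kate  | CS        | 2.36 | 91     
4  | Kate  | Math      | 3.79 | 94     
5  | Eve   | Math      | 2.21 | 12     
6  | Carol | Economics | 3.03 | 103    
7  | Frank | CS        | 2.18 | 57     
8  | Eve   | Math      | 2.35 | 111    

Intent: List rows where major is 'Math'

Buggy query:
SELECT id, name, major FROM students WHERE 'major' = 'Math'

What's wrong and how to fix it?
Bug: 'major' in single quotes is a string literal, not the column; the comparison is literal-vs-literal and never true

Fix: Remove the quotes around the column name (or use double quotes for an identifier)

Corrected query:
SELECT id, name, major FROM students WHERE major = 'Math'

Result:
id | name | major
---+------+------
4  | Kate | Math 
5  | Eve  | Math 
8  | Eve  | Math 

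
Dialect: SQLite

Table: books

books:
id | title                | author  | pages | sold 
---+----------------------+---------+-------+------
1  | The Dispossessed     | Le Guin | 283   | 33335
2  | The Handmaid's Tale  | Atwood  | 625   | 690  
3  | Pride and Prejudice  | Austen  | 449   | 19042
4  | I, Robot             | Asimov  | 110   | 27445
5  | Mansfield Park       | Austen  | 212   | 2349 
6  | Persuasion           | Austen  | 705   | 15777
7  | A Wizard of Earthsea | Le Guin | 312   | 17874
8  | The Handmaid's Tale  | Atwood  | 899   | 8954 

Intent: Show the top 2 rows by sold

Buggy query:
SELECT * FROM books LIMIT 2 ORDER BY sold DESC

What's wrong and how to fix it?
Bug: LIMIT must come after ORDER BY

Fix: Sort with ORDER BY, then apply LIMIT

Corrected query:
SELECT * FROM books ORDER BY sold DESC LIMIT 2

Result:
id | title            | author  | pages | sold 
---+------------------+---------+-------+------
1  | The Dispossessed | Le Guin | 283   | 33335
4  | I, Robot         | Asimov  | 110   | 27445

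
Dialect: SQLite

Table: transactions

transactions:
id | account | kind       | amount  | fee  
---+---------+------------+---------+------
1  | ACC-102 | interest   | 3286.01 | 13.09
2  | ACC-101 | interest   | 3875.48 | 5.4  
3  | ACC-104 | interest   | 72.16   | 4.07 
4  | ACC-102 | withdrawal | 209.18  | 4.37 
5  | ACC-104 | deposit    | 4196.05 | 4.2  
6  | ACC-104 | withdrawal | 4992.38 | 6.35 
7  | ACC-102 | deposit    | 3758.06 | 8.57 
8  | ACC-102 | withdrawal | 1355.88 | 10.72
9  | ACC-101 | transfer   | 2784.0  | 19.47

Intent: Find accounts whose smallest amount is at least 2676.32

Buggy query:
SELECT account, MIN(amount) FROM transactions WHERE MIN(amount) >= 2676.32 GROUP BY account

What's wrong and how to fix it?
Bug: MIN() in WHERE is a misuse of aggregate

Fix: Replace WHERE with HAVING after the GROUP BY

Corrected query:
SELECT account, MIN(amount) FROM transactions GROUP BY account HAVING MIN(amount) >= 2676.32

Result:
account | MIN(amount)
--------+------------
ACC-101 | 2784       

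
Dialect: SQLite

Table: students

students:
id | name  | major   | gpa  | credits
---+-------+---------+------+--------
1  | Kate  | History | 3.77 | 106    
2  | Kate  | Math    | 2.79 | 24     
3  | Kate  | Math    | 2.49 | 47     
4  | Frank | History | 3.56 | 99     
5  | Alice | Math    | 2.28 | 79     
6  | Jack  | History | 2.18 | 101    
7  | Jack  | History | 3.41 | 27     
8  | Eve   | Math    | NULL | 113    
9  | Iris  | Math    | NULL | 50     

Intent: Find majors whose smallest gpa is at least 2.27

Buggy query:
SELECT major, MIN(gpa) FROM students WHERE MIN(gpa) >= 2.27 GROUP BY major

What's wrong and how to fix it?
Bug: MIN() in WHERE is a misuse of aggregate

Fix: Replace WHERE with HAVING after the GROUP BY

Corrected query:
SELECT major, MIN(gpa) FROM students GROUP BY major HAVING MIN(gpa) >= 2.27

Result:
major | MIN(gpa)
------+---------
Math  | 2.28    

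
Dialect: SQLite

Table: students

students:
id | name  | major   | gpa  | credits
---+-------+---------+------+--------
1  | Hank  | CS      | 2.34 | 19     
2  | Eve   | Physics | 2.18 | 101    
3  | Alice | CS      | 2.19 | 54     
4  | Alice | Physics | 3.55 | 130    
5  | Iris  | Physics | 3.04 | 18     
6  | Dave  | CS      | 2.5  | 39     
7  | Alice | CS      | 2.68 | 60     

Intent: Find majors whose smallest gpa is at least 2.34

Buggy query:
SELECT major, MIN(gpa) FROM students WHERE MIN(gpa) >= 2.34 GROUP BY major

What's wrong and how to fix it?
Bug: MIN() in WHERE is a misuse of aggregate

Fix: Use HAVING for the per-group MIN condition

Corrected query:
SELECT major, MIN(gpa) FROM students GROUP BY major HAVING MIN(gpa) >= 2.34

Result:
(no rows)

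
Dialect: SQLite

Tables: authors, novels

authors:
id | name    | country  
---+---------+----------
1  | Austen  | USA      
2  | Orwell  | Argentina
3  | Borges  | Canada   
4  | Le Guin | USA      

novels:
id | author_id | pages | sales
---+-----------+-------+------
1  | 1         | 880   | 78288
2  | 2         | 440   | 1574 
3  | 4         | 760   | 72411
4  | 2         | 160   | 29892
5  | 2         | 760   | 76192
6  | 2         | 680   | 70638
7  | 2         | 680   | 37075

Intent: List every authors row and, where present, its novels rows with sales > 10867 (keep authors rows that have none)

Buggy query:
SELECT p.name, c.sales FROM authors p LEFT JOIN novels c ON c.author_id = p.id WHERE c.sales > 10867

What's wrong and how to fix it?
Bug: Filtering c.sales in WHERE discards the NULL rows produced by LEFT JOIN, turning it into an inner join

Fix: Put 'c.sales > 10867' in the JOIN's ON clause instead of WHERE

Corrected query:
SELECT p.name, c.sales FROM authors p LEFT JOIN novels c ON c.author_id = p.id AND c.sales > 10867

Result:
name    | sales
--------+------
Austen  | 78288
Orwell  | 29892
Orwell  | 37075
Orwell  | 70638
Orwell  | 76192
Borges  | NULL 
Le Guin | 72411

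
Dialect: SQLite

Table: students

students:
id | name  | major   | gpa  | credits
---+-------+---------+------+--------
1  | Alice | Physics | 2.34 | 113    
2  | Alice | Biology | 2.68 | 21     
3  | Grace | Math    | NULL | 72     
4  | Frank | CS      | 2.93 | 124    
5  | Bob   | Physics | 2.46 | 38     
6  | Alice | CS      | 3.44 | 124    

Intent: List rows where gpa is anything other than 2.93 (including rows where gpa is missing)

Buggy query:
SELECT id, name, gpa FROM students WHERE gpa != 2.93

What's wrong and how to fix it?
Bug: Inequality against NULL is unknown, not true; rows with NULL are dropped

Fix: Add an explicit OR gpa IS NULL to include the missing-value rows

Corrected query:
SELECT id, name, gpa FROM students WHERE gpa != 2.93 OR gpa IS NULL

Result:
id | name  | gpa 
---+-------+-----
1  | Alice | 2.34
2  | Alice | 2.68
3  | Grace | NULL
5  | Bob   | 2.46
6  | Alice | 3.44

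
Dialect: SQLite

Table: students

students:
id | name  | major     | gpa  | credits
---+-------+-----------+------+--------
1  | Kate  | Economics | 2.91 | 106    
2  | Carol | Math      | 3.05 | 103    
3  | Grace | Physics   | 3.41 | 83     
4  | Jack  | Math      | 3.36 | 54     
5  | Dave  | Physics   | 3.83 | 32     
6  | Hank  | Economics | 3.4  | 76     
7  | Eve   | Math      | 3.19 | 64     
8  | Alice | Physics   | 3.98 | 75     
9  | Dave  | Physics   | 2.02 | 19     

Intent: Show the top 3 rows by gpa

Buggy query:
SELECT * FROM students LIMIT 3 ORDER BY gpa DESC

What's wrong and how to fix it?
Bug: ORDER BY cannot follow LIMIT; LIMIT is the final clause

Fix: Sort with ORDER BY, then apply LIMIT

Corrected query:
SELECT * FROM students ORDER BY gpa DESC LIMIT 3

Result:
id | name  | major   | gpa  | credits
---+-------+---------+------+--------
8  | Alice | Physics | 3.98 | 75     
5  | Dave  | Physics | 3.83 | 32     
3  | Grace | Physics | 3.41 | 83     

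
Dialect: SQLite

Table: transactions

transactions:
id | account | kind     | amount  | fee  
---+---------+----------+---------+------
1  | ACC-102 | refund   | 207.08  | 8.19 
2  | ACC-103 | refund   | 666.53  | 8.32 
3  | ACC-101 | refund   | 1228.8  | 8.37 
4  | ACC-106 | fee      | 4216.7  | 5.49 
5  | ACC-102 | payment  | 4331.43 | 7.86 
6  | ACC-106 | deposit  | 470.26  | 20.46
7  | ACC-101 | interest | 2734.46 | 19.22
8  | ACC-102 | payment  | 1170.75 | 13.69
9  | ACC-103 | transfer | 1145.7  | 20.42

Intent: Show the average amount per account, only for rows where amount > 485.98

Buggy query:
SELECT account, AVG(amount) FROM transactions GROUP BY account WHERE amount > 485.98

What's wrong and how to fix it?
Bug: Row-level WHERE must come before GROUP BY in the clause order

Fix: Place WHERE between FROM and GROUP BY

Corrected query:
SELECT account, AVG(amount) FROM transactions WHERE amount > 485.98 GROUP BY account

Result:
account | AVG(amount)
--------+------------
ACC-101 | 1981.63    
ACC-102 | 2751.09    
ACC-103 | 906.115    
ACC-106 | 4216.7     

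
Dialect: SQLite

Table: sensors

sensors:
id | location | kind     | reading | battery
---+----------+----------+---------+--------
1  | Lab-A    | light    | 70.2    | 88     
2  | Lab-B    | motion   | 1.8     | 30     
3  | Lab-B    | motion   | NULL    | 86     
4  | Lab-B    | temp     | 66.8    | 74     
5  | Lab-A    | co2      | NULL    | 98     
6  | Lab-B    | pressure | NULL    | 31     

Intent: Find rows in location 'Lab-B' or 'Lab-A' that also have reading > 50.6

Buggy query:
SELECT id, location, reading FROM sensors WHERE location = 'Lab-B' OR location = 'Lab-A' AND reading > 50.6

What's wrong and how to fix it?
Bug: Without parentheses, AND is evaluated before OR, so the reading filter only applies to the 'Lab-A' branch

Fix: Group the OR with parentheses (or use IN), then AND the threshold

Corrected query:
SELECT id, location, reading FROM sensors WHERE (location = 'Lab-B' OR location = 'Lab-A') AND reading > 50.6

Result:
id | location | reading
---+----------+--------
1  | Lab-A    | 70.2   
4  | Lab-B    | 66.8   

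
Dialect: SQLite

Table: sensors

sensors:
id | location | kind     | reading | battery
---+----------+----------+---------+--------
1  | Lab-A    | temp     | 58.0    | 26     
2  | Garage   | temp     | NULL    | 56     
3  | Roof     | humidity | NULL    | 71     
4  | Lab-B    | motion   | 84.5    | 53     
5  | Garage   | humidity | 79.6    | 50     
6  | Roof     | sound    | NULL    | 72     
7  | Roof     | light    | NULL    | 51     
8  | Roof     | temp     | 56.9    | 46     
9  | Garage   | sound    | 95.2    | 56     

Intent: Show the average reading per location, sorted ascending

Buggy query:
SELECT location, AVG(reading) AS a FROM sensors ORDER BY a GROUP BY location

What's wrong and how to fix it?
Bug: ORDER BY appears before GROUP BY; SQL clause order requires GROUP BY first

Fix: Move ORDER BY to the end, after GROUP BY

Corrected query:
SELECT location, AVG(reading) AS a FROM sensors GROUP BY location ORDER BY a

Result:
location | a   
---------+-----
Roof     | 56.9
Lab-A    | 58  
Lab-B    | 84.5
Garage   | 87.4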